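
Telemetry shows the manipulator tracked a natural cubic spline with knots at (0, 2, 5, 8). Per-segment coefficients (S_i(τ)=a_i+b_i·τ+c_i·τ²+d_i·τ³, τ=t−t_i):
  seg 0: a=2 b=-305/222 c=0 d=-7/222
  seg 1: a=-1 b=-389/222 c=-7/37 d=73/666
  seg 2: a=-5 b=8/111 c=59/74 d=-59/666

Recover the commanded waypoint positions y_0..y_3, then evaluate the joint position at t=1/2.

y_0 = S_0(0) = a_0 = 2
y_1 = S_1(0) = a_1 = -1
y_2 = S_2(0) = a_2 = -5
y_3 = S_2(3) = 0
t_q=1/2 is in segment 0 (τ=1/2); S_0(τ)=775/592

y_0=2 y_1=-1 y_2=-5 y_3=0
S(1/2) = 775/592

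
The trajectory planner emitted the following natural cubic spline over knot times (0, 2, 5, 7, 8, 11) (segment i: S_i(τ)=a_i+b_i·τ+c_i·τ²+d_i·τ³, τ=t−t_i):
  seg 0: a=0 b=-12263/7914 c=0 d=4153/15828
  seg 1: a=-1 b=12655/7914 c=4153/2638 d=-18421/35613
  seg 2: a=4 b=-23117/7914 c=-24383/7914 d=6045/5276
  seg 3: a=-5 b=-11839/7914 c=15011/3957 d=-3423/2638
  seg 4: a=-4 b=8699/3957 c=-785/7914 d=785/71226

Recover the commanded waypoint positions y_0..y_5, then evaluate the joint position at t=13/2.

y_0 = S_0(0) = a_0 = 0
y_1 = S_1(0) = a_1 = -1
y_2 = S_2(0) = a_2 = 4
y_3 = S_3(0) = a_3 = -5
y_4 = S_4(0) = a_4 = -4
y_5 = S_4(3) = 2
t_q=13/2 is in segment 2 (τ=3/2); S_2(τ)=-145485/42208

y_0=0 y_1=-1 y_2=4 y_3=-5 y_4=-4 y_5=2
S(13/2) = -145485/42208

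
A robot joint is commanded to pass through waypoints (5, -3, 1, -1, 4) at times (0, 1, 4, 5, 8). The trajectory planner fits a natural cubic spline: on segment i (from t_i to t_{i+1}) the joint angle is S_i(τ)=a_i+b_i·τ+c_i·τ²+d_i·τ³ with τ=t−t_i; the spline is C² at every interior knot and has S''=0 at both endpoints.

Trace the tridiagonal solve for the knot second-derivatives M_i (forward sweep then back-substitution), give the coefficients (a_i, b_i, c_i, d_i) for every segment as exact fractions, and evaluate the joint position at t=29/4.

  seg 0: a=5 b=-4135/432 c=0 d=679/432
  seg 1: a=-3 b=-1049/216 c=679/144 d=-3437/3888
  seg 2: a=1 b=-187/432 c=-175/54 d=241/144
  seg 3: a=-1 b=-409/216 c=769/432 d=-769/3888
S(29/4) = 4603/3072

Δ: Δ0=-8, Δ1=4/3, Δ2=-2, Δ3=5/3
row 1: diag=8, rhs=56; c'=3/8, d'=7
row 2: denom=8−3·3/8=55/8; d'=(-20−3·7)/(55/8)=-328/55
row 3: denom=8−1·8/55=432/55; d'=(22−1·-328/55)/(432/55)=769/216
back: M3=769/216
back: M2=-328/55−8/55·769/216=-175/27
back: M1=7−3/8·-175/27=679/72
M: M0=0, M1=679/72, M2=-175/27, M3=769/216, M4=0
seg 0: a=5, c=M0/2=0, d=(M1−M0)/(6·1)=679/432, b=Δ0−h0·(2M0+M1)/6=-4135/432
seg 1: a=-3, c=M1/2=679/144, d=(M2−M1)/(6·3)=-3437/3888, b=Δ1−h1·(2M1+M2)/6=-1049/216
seg 2: a=1, c=M2/2=-175/54, d=(M3−M2)/(6·1)=241/144, b=Δ2−h2·(2M2+M3)/6=-187/432
seg 3: a=-1, c=M3/2=769/432, d=(M4−M3)/(6·3)=-769/3888, b=Δ3−h3·(2M3+M4)/6=-409/216
t_q=29/4 → seg 3, τ=9/4; S=-1+-409/216·τ+769/432·τ²+-769/3888·τ³=4603/3072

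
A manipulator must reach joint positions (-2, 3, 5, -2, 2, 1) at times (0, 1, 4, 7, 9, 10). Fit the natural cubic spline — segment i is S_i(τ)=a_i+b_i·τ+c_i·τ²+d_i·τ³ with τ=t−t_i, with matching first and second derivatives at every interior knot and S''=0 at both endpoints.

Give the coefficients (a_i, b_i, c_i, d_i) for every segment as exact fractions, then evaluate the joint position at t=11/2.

  seg 0: a=-2 b=12043/2220 c=0 d=-943/2220
  seg 1: a=3 b=4607/1110 c=-943/740 d=251/6660
  seg 2: a=5 b=-5501/2220 c=-173/185 d=59/180
  seg 3: a=-2 b=169/222 c=1491/740 d=-1549/2220
  seg 4: a=2 b=497/1110 c=-1607/740 d=1607/2220
S(11/2) = 1689/5920

Δ: Δ0=5, Δ1=2/3, Δ2=-7/3, Δ3=2, Δ4=-1
row 1: diag=8, rhs=-26; c'=3/8, d'=-13/4
row 2: denom=12−3·3/8=87/8; d'=(-18−3·-13/4)/(87/8)=-22/29
row 3: denom=10−3·8/29=266/29; d'=(26−3·-22/29)/(266/29)=410/133
row 4: denom=6−2·29/133=740/133; d'=(-18−2·410/133)/(740/133)=-1607/370
back: M4=-1607/370
back: M3=410/133−29/133·-1607/370=1491/370
back: M2=-22/29−8/29·1491/370=-346/185
back: M1=-13/4−3/8·-346/185=-943/370
M: M0=0, M1=-943/370, M2=-346/185, M3=1491/370, M4=-1607/370, M5=0
seg 0: a=-2, c=M0/2=0, d=(M1−M0)/(6·1)=-943/2220, b=Δ0−h0·(2M0+M1)/6=12043/2220
seg 1: a=3, c=M1/2=-943/740, d=(M2−M1)/(6·3)=251/6660, b=Δ1−h1·(2M1+M2)/6=4607/1110
seg 2: a=5, c=M2/2=-173/185, d=(M3−M2)/(6·3)=59/180, b=Δ2−h2·(2M2+M3)/6=-5501/2220
seg 3: a=-2, c=M3/2=1491/740, d=(M4−M3)/(6·2)=-1549/2220, b=Δ3−h3·(2M3+M4)/6=169/222
seg 4: a=2, c=M4/2=-1607/740, d=(M5−M4)/(6·1)=1607/2220, b=Δ4−h4·(2M4+M5)/6=497/1110
t_q=11/2 → seg 2, τ=3/2; S=5+-5501/2220·τ+-173/185·τ²+59/180·τ³=1689/5920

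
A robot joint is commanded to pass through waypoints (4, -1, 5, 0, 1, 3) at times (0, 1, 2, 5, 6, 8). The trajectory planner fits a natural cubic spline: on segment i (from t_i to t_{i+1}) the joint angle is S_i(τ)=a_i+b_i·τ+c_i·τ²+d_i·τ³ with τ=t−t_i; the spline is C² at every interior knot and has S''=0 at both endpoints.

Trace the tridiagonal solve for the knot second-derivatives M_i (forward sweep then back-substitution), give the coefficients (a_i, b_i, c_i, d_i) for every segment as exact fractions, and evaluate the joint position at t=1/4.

Δ: Δ0=-5, Δ1=6, Δ2=-5/3, Δ3=1, Δ4=1
row 1: diag=4, rhs=66; c'=1/4, d'=33/2
row 2: denom=8−1·1/4=31/4; d'=(-46−1·33/2)/(31/4)=-250/31
row 3: denom=8−3·12/31=212/31; d'=(16−3·-250/31)/(212/31)=623/106
row 4: denom=6−1·31/212=1241/212; d'=(0−1·623/106)/(1241/212)=-1246/1241
back: M4=-1246/1241
back: M3=623/106−31/212·-1246/1241=7476/1241
back: M2=-250/31−12/31·7476/1241=-12902/1241
back: M1=33/2−1/4·-12902/1241=23702/1241
M: M0=0, M1=23702/1241, M2=-12902/1241, M3=7476/1241, M4=-1246/1241, M5=0
seg 0: a=4, c=M0/2=0, d=(M1−M0)/(6·1)=11851/3723, b=Δ0−h0·(2M0+M1)/6=-30466/3723
seg 1: a=-1, c=M1/2=11851/1241, d=(M2−M1)/(6·1)=-18302/3723, b=Δ1−h1·(2M1+M2)/6=5087/3723
seg 2: a=5, c=M2/2=-6451/1241, d=(M3−M2)/(6·3)=10189/11169, b=Δ2−h2·(2M2+M3)/6=21287/3723
seg 3: a=0, c=M3/2=3738/1241, d=(M4−M3)/(6·1)=-4361/3723, b=Δ3−h3·(2M3+M4)/6=-3130/3723
seg 4: a=1, c=M4/2=-623/1241, d=(M5−M4)/(6·2)=623/7446, b=Δ4−h4·(2M4+M5)/6=6215/3723
t_q=1/4 → seg 0, τ=1/4; S=4+-30466/3723·τ+0·τ²+11851/3723·τ³=159161/79424

  seg 0: a=4 b=-30466/3723 c=0 d=11851/3723
  seg 1: a=-1 b=5087/3723 c=11851/1241 d=-18302/3723
  seg 2: a=5 b=21287/3723 c=-6451/1241 d=10189/11169
  seg 3: a=0 b=-3130/3723 c=3738/1241 d=-4361/3723
  seg 4: a=1 b=6215/3723 c=-623/1241 d=623/7446
S(1/4) = 159161/79424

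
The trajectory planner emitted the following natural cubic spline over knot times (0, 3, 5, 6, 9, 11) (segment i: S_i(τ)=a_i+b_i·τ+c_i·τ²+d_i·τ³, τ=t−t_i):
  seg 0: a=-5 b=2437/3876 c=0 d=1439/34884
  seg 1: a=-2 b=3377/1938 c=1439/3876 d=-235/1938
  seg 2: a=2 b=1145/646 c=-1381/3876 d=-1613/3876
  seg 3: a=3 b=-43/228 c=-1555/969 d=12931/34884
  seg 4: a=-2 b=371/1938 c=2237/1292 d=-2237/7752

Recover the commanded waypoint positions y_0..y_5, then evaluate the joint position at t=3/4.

y_0 = S_0(0) = a_0 = -5
y_1 = S_1(0) = a_1 = -2
y_2 = S_2(0) = a_2 = 2
y_3 = S_3(0) = a_3 = 3
y_4 = S_4(0) = a_4 = -2
y_5 = S_4(2) = 3
t_q=3/4 is in segment 0 (τ=3/4); S_0(τ)=-373009/82688

y_0=-5 y_1=-2 y_2=2 y_3=3 y_4=-2 y_5=3
S(3/4) = -373009/82688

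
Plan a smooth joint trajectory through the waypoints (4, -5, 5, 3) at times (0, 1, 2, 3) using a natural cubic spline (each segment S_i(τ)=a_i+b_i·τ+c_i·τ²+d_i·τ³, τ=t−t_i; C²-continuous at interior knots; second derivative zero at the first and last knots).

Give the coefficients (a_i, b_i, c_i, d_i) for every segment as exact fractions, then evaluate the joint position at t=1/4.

  seg 0: a=4 b=-223/15 c=0 d=88/15
  seg 1: a=-5 b=41/15 c=88/5 d=-31/3
  seg 2: a=5 b=104/15 c=-67/5 d=67/15
S(1/4) = 3/8

Δ: Δ0=-9, Δ1=10, Δ2=-2
row 1: diag=4, rhs=114; c'=1/4, d'=57/2
row 2: denom=4−1·1/4=15/4; d'=(-72−1·57/2)/(15/4)=-134/5
back: M2=-134/5
back: M1=57/2−1/4·-134/5=176/5
M: M0=0, M1=176/5, M2=-134/5, M3=0
seg 0: a=4, c=M0/2=0, d=(M1−M0)/(6·1)=88/15, b=Δ0−h0·(2M0+M1)/6=-223/15
seg 1: a=-5, c=M1/2=88/5, d=(M2−M1)/(6·1)=-31/3, b=Δ1−h1·(2M1+M2)/6=41/15
seg 2: a=5, c=M2/2=-67/5, d=(M3−M2)/(6·1)=67/15, b=Δ2−h2·(2M2+M3)/6=104/15
t_q=1/4 → seg 0, τ=1/4; S=4+-223/15·τ+0·τ²+88/15·τ³=3/8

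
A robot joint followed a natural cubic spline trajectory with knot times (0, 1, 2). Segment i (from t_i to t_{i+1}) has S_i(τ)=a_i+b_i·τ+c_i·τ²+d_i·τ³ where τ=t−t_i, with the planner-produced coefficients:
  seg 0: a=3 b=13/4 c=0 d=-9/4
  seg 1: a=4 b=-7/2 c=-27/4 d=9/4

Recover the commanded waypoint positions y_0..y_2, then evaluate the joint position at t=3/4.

y_0=3 y_1=4 y_2=-4
S(3/4) = 1149/256

y_0 = S_0(0) = a_0 = 3
y_1 = S_1(0) = a_1 = 4
y_2 = S_1(1) = -4
t_q=3/4 is in segment 0 (τ=3/4); S_0(τ)=1149/256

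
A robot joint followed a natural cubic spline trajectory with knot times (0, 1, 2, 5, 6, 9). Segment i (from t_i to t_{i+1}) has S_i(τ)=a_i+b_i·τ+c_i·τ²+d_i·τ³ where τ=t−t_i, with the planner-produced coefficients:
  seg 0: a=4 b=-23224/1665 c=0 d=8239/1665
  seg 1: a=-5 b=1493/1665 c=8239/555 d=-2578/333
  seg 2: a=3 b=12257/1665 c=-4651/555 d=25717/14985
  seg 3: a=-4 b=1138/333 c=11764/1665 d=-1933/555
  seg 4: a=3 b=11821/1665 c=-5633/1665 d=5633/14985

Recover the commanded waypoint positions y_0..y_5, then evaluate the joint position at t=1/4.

y_0=4 y_1=-5 y_2=3 y_3=-4 y_4=3 y_5=4
S(1/4) = 4193/7104

y_0 = S_0(0) = a_0 = 4
y_1 = S_1(0) = a_1 = -5
y_2 = S_2(0) = a_2 = 3
y_3 = S_3(0) = a_3 = -4
y_4 = S_4(0) = a_4 = 3
y_5 = S_4(3) = 4
t_q=1/4 is in segment 0 (τ=1/4); S_0(τ)=4193/7104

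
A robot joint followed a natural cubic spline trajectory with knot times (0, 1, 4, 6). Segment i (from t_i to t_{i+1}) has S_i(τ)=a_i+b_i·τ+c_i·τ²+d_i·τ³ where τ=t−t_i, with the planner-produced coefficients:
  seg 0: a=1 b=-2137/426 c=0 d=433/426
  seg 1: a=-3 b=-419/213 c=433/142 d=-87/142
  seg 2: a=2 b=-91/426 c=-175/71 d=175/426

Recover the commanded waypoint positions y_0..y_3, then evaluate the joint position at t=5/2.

y_0=1 y_1=-3 y_2=2 y_3=-5
S(5/2) = -1315/1136

y_0 = S_0(0) = a_0 = 1
y_1 = S_1(0) = a_1 = -3
y_2 = S_2(0) = a_2 = 2
y_3 = S_2(2) = -5
t_q=5/2 is in segment 1 (τ=3/2); S_1(τ)=-1315/1136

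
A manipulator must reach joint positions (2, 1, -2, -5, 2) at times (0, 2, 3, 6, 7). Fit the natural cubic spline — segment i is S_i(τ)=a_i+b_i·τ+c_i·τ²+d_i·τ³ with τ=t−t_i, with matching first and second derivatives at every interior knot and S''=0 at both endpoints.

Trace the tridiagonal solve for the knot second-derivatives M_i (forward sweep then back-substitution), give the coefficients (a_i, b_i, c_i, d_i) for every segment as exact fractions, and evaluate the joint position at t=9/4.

  seg 0: a=2 b=7/23 c=0 d=-37/184
  seg 1: a=1 b=-97/46 c=-111/92 d=29/92
  seg 2: a=-2 b=-329/92 c=-6/23 d=103/276
  seg 3: a=-5 b=227/46 c=285/92 d=-95/92
S(9/4) = 103/256

Δ: Δ0=-1/2, Δ1=-3, Δ2=-1, Δ3=7
row 1: diag=6, rhs=-15; c'=1/6, d'=-5/2
row 2: denom=8−1·1/6=47/6; d'=(12−1·-5/2)/(47/6)=87/47
row 3: denom=8−3·18/47=322/47; d'=(48−3·87/47)/(322/47)=285/46
back: M3=285/46
back: M2=87/47−18/47·285/46=-12/23
back: M1=-5/2−1/6·-12/23=-111/46
M: M0=0, M1=-111/46, M2=-12/23, M3=285/46, M4=0
seg 0: a=2, c=M0/2=0, d=(M1−M0)/(6·2)=-37/184, b=Δ0−h0·(2M0+M1)/6=7/23
seg 1: a=1, c=M1/2=-111/92, d=(M2−M1)/(6·1)=29/92, b=Δ1−h1·(2M1+M2)/6=-97/46
seg 2: a=-2, c=M2/2=-6/23, d=(M3−M2)/(6·3)=103/276, b=Δ2−h2·(2M2+M3)/6=-329/92
seg 3: a=-5, c=M3/2=285/92, d=(M4−M3)/(6·1)=-95/92, b=Δ3−h3·(2M3+M4)/6=227/46
t_q=9/4 → seg 1, τ=1/4; S=1+-97/46·τ+-111/92·τ²+29/92·τ³=103/256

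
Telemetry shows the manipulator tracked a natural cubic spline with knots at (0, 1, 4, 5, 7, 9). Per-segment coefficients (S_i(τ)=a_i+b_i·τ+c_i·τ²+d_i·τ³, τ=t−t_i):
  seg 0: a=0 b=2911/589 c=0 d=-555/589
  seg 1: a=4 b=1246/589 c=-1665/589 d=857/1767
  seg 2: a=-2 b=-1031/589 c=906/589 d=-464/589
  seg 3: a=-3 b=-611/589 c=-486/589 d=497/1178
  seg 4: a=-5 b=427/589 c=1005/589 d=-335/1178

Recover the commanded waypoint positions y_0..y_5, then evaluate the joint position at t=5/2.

y_0 = S_0(0) = a_0 = 0
y_1 = S_1(0) = a_1 = 4
y_2 = S_2(0) = a_2 = -2
y_3 = S_3(0) = a_3 = -3
y_4 = S_4(0) = a_4 = -5
y_5 = S_4(2) = 1
t_q=5/2 is in segment 1 (τ=3/2); S_1(τ)=11543/4712

y_0=0 y_1=4 y_2=-2 y_3=-3 y_4=-5 y_5=1
S(5/2) = 11543/4712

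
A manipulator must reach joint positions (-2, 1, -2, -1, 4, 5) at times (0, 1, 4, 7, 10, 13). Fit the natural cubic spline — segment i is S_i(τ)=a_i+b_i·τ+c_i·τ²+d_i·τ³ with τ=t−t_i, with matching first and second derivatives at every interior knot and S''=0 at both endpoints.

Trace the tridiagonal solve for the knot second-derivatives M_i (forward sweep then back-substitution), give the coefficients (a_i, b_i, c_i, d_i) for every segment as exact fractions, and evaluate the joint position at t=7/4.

  seg 0: a=-2 b=4339/1209 c=0 d=-712/1209
  seg 1: a=1 b=2203/1209 c=-712/403 d=2996/10881
  seg 2: a=-2 b=-125/93 c=860/1209 d=-184/3627
  seg 3: a=-1 b=1879/1209 c=308/1209 d=-788/10881
  seg 4: a=4 b=1363/1209 c=-160/403 d=160/3627
S(7/4) = 9601/6448

Δ: Δ0=3, Δ1=-1, Δ2=1/3, Δ3=5/3, Δ4=1/3
row 1: diag=8, rhs=-24; c'=3/8, d'=-3
row 2: denom=12−3·3/8=87/8; d'=(8−3·-3)/(87/8)=136/87
row 3: denom=12−3·8/29=324/29; d'=(8−3·136/87)/(324/29)=8/27
row 4: denom=12−3·29/108=403/36; d'=(-8−3·8/27)/(403/36)=-320/403
back: M4=-320/403
back: M3=8/27−29/108·-320/403=616/1209
back: M2=136/87−8/29·616/1209=1720/1209
back: M1=-3−3/8·1720/1209=-1424/403
M: M0=0, M1=-1424/403, M2=1720/1209, M3=616/1209, M4=-320/403, M5=0
seg 0: a=-2, c=M0/2=0, d=(M1−M0)/(6·1)=-712/1209, b=Δ0−h0·(2M0+M1)/6=4339/1209
seg 1: a=1, c=M1/2=-712/403, d=(M2−M1)/(6·3)=2996/10881, b=Δ1−h1·(2M1+M2)/6=2203/1209
seg 2: a=-2, c=M2/2=860/1209, d=(M3−M2)/(6·3)=-184/3627, b=Δ2−h2·(2M2+M3)/6=-125/93
seg 3: a=-1, c=M3/2=308/1209, d=(M4−M3)/(6·3)=-788/10881, b=Δ3−h3·(2M3+M4)/6=1879/1209
seg 4: a=4, c=M4/2=-160/403, d=(M5−M4)/(6·3)=160/3627, b=Δ4−h4·(2M4+M5)/6=1363/1209
t_q=7/4 → seg 1, τ=3/4; S=1+2203/1209·τ+-712/403·τ²+2996/10881·τ³=9601/6448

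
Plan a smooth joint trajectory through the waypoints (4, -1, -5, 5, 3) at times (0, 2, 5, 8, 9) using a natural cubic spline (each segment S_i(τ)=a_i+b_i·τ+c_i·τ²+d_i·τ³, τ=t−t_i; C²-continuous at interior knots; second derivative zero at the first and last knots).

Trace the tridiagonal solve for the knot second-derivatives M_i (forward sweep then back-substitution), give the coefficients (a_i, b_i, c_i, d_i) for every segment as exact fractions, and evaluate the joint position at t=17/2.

  seg 0: a=4 b=-313/133 c=0 d=-39/1064
  seg 1: a=-1 b=-743/266 c=-117/532 d=3383/14364
  seg 2: a=-5 b=1195/532 c=758/399 d=-7361/14364
  seg 3: a=5 b=-51/266 c=-1443/532 d=481/532
S(17/2) = 18467/4256

Δ: Δ0=-5/2, Δ1=-4/3, Δ2=10/3, Δ3=-2
row 1: diag=10, rhs=7; c'=3/10, d'=7/10
row 2: denom=12−3·3/10=111/10; d'=(28−3·7/10)/(111/10)=7/3
row 3: denom=8−3·10/37=266/37; d'=(-32−3·7/3)/(266/37)=-1443/266
back: M3=-1443/266
back: M2=7/3−10/37·-1443/266=1516/399
back: M1=7/10−3/10·1516/399=-117/266
M: M0=0, M1=-117/266, M2=1516/399, M3=-1443/266, M4=0
seg 0: a=4, c=M0/2=0, d=(M1−M0)/(6·2)=-39/1064, b=Δ0−h0·(2M0+M1)/6=-313/133
seg 1: a=-1, c=M1/2=-117/532, d=(M2−M1)/(6·3)=3383/14364, b=Δ1−h1·(2M1+M2)/6=-743/266
seg 2: a=-5, c=M2/2=758/399, d=(M3−M2)/(6·3)=-7361/14364, b=Δ2−h2·(2M2+M3)/6=1195/532
seg 3: a=5, c=M3/2=-1443/532, d=(M4−M3)/(6·1)=481/532, b=Δ3−h3·(2M3+M4)/6=-51/266
t_q=17/2 → seg 3, τ=1/2; S=5+-51/266·τ+-1443/532·τ²+481/532·τ³=18467/4256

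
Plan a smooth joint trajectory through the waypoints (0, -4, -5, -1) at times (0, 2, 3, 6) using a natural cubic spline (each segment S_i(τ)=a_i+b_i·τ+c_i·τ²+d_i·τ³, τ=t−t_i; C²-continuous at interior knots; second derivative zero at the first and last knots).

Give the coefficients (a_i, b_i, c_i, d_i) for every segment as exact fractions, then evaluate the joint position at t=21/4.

Δ: Δ0=-2, Δ1=-1, Δ2=4/3
row 1: diag=6, rhs=6; c'=1/6, d'=1
row 2: denom=8−1·1/6=47/6; d'=(14−1·1)/(47/6)=78/47
back: M2=78/47
back: M1=1−1/6·78/47=34/47
M: M0=0, M1=34/47, M2=78/47, M3=0
seg 0: a=0, c=M0/2=0, d=(M1−M0)/(6·2)=17/282, b=Δ0−h0·(2M0+M1)/6=-316/141
seg 1: a=-4, c=M1/2=17/47, d=(M2−M1)/(6·1)=22/141, b=Δ1−h1·(2M1+M2)/6=-214/141
seg 2: a=-5, c=M2/2=39/47, d=(M3−M2)/(6·3)=-13/141, b=Δ2−h2·(2M2+M3)/6=-46/141
t_q=21/4 → seg 2, τ=9/4; S=-5+-46/141·τ+39/47·τ²+-13/141·τ³=-7771/3008

  seg 0: a=0 b=-316/141 c=0 d=17/282
  seg 1: a=-4 b=-214/141 c=17/47 d=22/141
  seg 2: a=-5 b=-46/141 c=39/47 d=-13/141
S(21/4) = -7771/3008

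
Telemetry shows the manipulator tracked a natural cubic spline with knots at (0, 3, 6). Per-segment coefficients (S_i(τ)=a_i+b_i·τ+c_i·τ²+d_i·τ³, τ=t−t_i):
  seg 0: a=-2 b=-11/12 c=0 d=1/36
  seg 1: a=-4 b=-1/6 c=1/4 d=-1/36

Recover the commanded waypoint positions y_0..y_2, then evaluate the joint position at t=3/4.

y_0 = S_0(0) = a_0 = -2
y_1 = S_1(0) = a_1 = -4
y_2 = S_1(3) = -3
t_q=3/4 is in segment 0 (τ=3/4); S_0(τ)=-685/256

y_0=-2 y_1=-4 y_2=-3
S(3/4) = -685/256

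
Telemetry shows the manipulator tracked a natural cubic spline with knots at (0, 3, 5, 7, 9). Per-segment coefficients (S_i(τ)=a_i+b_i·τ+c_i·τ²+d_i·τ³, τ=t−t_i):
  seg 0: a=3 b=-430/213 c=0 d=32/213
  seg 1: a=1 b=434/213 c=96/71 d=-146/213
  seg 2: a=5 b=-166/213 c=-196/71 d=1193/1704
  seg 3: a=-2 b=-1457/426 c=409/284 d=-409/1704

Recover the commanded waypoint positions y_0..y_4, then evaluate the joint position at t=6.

y_0=3 y_1=1 y_2=5 y_3=-2 y_4=-5
S(6) = 1227/568

y_0 = S_0(0) = a_0 = 3
y_1 = S_1(0) = a_1 = 1
y_2 = S_2(0) = a_2 = 5
y_3 = S_3(0) = a_3 = -2
y_4 = S_3(2) = -5
t_q=6 is in segment 2 (τ=1); S_2(τ)=1227/568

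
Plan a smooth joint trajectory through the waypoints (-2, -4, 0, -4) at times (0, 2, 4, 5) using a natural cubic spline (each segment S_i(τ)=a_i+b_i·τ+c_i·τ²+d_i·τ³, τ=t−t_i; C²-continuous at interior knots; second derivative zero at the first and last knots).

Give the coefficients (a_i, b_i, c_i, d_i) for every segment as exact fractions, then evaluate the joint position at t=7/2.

  seg 0: a=-2 b=-26/11 c=0 d=15/44
  seg 1: a=-4 b=19/11 c=45/22 d=-21/22
  seg 2: a=0 b=-17/11 c=-81/22 d=27/22
S(7/2) = -5/176

Δ: Δ0=-1, Δ1=2, Δ2=-4
row 1: diag=8, rhs=18; c'=1/4, d'=9/4
row 2: denom=6−2·1/4=11/2; d'=(-36−2·9/4)/(11/2)=-81/11
back: M2=-81/11
back: M1=9/4−1/4·-81/11=45/11
M: M0=0, M1=45/11, M2=-81/11, M3=0
seg 0: a=-2, c=M0/2=0, d=(M1−M0)/(6·2)=15/44, b=Δ0−h0·(2M0+M1)/6=-26/11
seg 1: a=-4, c=M1/2=45/22, d=(M2−M1)/(6·2)=-21/22, b=Δ1−h1·(2M1+M2)/6=19/11
seg 2: a=0, c=M2/2=-81/22, d=(M3−M2)/(6·1)=27/22, b=Δ2−h2·(2M2+M3)/6=-17/11
t_q=7/2 → seg 1, τ=3/2; S=-4+19/11·τ+45/22·τ²+-21/22·τ³=-5/176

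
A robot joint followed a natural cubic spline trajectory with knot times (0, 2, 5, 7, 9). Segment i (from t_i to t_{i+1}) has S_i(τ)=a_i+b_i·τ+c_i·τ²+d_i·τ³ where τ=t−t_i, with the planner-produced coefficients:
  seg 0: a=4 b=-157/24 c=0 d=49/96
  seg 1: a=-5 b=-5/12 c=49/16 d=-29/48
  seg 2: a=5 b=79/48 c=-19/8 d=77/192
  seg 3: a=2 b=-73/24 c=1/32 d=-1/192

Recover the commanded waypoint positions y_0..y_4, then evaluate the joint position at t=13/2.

y_0=4 y_1=-5 y_2=5 y_3=2 y_4=-4
S(13/2) = 1781/512

y_0 = S_0(0) = a_0 = 4
y_1 = S_1(0) = a_1 = -5
y_2 = S_2(0) = a_2 = 5
y_3 = S_3(0) = a_3 = 2
y_4 = S_3(2) = -4
t_q=13/2 is in segment 2 (τ=3/2); S_2(τ)=1781/512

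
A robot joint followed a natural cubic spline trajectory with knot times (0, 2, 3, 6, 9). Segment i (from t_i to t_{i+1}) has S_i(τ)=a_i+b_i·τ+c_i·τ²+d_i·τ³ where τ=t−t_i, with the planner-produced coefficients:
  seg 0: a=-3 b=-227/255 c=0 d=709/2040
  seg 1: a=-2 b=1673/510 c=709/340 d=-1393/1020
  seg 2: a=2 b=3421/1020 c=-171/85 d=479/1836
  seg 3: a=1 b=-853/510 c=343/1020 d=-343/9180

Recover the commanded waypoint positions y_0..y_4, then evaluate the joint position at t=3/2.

y_0 = S_0(0) = a_0 = -3
y_1 = S_1(0) = a_1 = -2
y_2 = S_2(0) = a_2 = 2
y_3 = S_3(0) = a_3 = 1
y_4 = S_3(3) = -2
t_q=3/2 is in segment 0 (τ=3/2); S_0(τ)=-17203/5440

y_0=-3 y_1=-2 y_2=2 y_3=1 y_4=-2
S(3/2) = -17203/5440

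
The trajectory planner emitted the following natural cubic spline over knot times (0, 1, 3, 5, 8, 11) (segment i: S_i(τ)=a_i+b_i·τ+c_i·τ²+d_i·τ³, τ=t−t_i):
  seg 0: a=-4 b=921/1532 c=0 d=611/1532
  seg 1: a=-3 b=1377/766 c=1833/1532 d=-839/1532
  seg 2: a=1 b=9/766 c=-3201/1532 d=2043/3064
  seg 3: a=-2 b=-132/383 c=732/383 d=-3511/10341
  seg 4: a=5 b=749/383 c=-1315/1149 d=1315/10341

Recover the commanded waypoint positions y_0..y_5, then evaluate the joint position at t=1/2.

y_0=-4 y_1=-3 y_2=1 y_3=-2 y_4=5 y_5=4
S(1/2) = -44729/12256

y_0 = S_0(0) = a_0 = -4
y_1 = S_1(0) = a_1 = -3
y_2 = S_2(0) = a_2 = 1
y_3 = S_3(0) = a_3 = -2
y_4 = S_4(0) = a_4 = 5
y_5 = S_4(3) = 4
t_q=1/2 is in segment 0 (τ=1/2); S_0(τ)=-44729/12256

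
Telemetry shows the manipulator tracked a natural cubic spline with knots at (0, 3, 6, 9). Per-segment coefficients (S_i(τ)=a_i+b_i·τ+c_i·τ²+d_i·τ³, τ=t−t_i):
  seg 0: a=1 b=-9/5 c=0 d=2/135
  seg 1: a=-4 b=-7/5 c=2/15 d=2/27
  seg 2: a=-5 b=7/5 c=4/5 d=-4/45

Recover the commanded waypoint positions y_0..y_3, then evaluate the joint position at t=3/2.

y_0 = S_0(0) = a_0 = 1
y_1 = S_1(0) = a_1 = -4
y_2 = S_2(0) = a_2 = -5
y_3 = S_2(3) = 4
t_q=3/2 is in segment 0 (τ=3/2); S_0(τ)=-33/20

y_0=1 y_1=-4 y_2=-5 y_3=4
S(3/2) = -33/20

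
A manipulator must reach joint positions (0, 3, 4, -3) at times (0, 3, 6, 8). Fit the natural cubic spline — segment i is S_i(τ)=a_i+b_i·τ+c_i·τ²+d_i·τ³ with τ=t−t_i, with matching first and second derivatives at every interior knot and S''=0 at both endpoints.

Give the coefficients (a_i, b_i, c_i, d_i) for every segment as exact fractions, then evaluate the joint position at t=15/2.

  seg 0: a=0 b=193/222 c=0 d=29/1998
  seg 1: a=3 b=140/111 c=29/222 d=-293/1998
  seg 2: a=4 b=-425/222 c=-44/37 d=22/111
S(15/2) = -65/74

Δ: Δ0=1, Δ1=1/3, Δ2=-7/2
row 1: diag=12, rhs=-4; c'=1/4, d'=-1/3
row 2: denom=10−3·1/4=37/4; d'=(-23−3·-1/3)/(37/4)=-88/37
back: M2=-88/37
back: M1=-1/3−1/4·-88/37=29/111
M: M0=0, M1=29/111, M2=-88/37, M3=0
seg 0: a=0, c=M0/2=0, d=(M1−M0)/(6·3)=29/1998, b=Δ0−h0·(2M0+M1)/6=193/222
seg 1: a=3, c=M1/2=29/222, d=(M2−M1)/(6·3)=-293/1998, b=Δ1−h1·(2M1+M2)/6=140/111
seg 2: a=4, c=M2/2=-44/37, d=(M3−M2)/(6·2)=22/111, b=Δ2−h2·(2M2+M3)/6=-425/222
t_q=15/2 → seg 2, τ=3/2; S=4+-425/222·τ+-44/37·τ²+22/111·τ³=-65/74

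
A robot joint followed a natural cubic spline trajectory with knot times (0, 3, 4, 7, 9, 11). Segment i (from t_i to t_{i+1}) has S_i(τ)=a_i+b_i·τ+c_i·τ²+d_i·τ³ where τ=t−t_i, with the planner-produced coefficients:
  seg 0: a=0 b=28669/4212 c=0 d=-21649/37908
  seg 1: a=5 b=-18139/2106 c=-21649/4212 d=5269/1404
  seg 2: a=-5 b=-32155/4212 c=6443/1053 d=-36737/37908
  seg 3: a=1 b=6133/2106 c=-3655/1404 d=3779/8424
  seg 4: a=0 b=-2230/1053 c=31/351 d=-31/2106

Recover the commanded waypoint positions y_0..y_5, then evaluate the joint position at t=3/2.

y_0=0 y_1=5 y_2=-5 y_3=1 y_4=0 y_5=-4
S(3/2) = 31009/3744

y_0 = S_0(0) = a_0 = 0
y_1 = S_1(0) = a_1 = 5
y_2 = S_2(0) = a_2 = -5
y_3 = S_3(0) = a_3 = 1
y_4 = S_4(0) = a_4 = 0
y_5 = S_4(2) = -4
t_q=3/2 is in segment 0 (τ=3/2); S_0(τ)=31009/3744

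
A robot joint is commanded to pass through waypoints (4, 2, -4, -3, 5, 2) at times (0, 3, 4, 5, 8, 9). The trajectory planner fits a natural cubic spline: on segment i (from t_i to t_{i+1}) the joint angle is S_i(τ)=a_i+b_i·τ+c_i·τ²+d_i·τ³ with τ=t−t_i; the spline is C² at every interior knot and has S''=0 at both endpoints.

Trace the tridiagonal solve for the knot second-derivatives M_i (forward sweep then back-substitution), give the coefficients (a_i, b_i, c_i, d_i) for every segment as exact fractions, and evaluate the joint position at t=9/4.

  seg 0: a=4 b=3362/1641 c=0 d=-4456/14769
  seg 1: a=2 b=-10006/1641 c=-4456/1641 d=4616/1641
  seg 2: a=-4 b=-1690/547 c=9392/1641 d=-2681/1641
  seg 3: a=-3 b=5671/1641 c=1349/1641 d=-5342/14769
  seg 4: a=5 b=-2261/1641 c=-1331/547 d=1331/1641
S(9/4) = 22637/4376

Δ: Δ0=-2/3, Δ1=-6, Δ2=1, Δ3=8/3, Δ4=-3
row 1: diag=8, rhs=-32; c'=1/8, d'=-4
row 2: denom=4−1·1/8=31/8; d'=(42−1·-4)/(31/8)=368/31
row 3: denom=8−1·8/31=240/31; d'=(10−1·368/31)/(240/31)=-29/120
row 4: denom=8−3·31/80=547/80; d'=(-34−3·-29/120)/(547/80)=-2662/547
back: M4=-2662/547
back: M3=-29/120−31/80·-2662/547=2698/1641
back: M2=368/31−8/31·2698/1641=18784/1641
back: M1=-4−1/8·18784/1641=-8912/1641
M: M0=0, M1=-8912/1641, M2=18784/1641, M3=2698/1641, M4=-2662/547, M5=0
seg 0: a=4, c=M0/2=0, d=(M1−M0)/(6·3)=-4456/14769, b=Δ0−h0·(2M0+M1)/6=3362/1641
seg 1: a=2, c=M1/2=-4456/1641, d=(M2−M1)/(6·1)=4616/1641, b=Δ1−h1·(2M1+M2)/6=-10006/1641
seg 2: a=-4, c=M2/2=9392/1641, d=(M3−M2)/(6·1)=-2681/1641, b=Δ2−h2·(2M2+M3)/6=-1690/547
seg 3: a=-3, c=M3/2=1349/1641, d=(M4−M3)/(6·3)=-5342/14769, b=Δ3−h3·(2M3+M4)/6=5671/1641
seg 4: a=5, c=M4/2=-1331/547, d=(M5−M4)/(6·1)=1331/1641, b=Δ4−h4·(2M4+M5)/6=-2261/1641
t_q=9/4 → seg 0, τ=9/4; S=4+3362/1641·τ+0·τ²+-4456/14769·τ³=22637/4376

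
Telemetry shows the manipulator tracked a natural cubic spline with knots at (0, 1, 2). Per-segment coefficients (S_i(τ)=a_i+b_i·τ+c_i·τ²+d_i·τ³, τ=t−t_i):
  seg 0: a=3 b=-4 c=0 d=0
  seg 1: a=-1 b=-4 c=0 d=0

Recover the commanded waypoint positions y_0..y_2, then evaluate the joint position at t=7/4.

y_0 = S_0(0) = a_0 = 3
y_1 = S_1(0) = a_1 = -1
y_2 = S_1(1) = -5
t_q=7/4 is in segment 1 (τ=3/4); S_1(τ)=-4

y_0=3 y_1=-1 y_2=-5
S(7/4) = -4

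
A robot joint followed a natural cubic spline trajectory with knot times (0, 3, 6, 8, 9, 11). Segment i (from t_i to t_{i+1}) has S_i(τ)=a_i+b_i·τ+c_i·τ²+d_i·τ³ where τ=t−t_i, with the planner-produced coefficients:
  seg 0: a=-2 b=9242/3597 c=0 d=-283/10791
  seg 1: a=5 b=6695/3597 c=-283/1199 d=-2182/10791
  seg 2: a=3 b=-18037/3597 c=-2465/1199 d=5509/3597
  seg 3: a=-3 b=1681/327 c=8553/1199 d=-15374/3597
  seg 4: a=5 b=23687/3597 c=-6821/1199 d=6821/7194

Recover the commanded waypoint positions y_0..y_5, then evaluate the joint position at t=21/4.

y_0 = S_0(0) = a_0 = -2
y_1 = S_1(0) = a_1 = 5
y_2 = S_2(0) = a_2 = 3
y_3 = S_3(0) = a_3 = -3
y_4 = S_4(0) = a_4 = 5
y_5 = S_4(2) = 3
t_q=21/4 is in segment 1 (τ=9/4); S_1(τ)=218303/38368

y_0=-2 y_1=5 y_2=3 y_3=-3 y_4=5 y_5=3
S(21/4) = 218303/38368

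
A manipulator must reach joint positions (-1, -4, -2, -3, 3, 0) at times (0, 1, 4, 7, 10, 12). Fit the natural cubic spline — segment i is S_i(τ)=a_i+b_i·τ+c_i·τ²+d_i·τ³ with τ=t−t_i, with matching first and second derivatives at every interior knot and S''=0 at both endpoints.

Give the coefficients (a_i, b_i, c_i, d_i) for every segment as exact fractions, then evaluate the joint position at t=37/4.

Δ: Δ0=-3, Δ1=2/3, Δ2=-1/3, Δ3=2, Δ4=-3/2
row 1: diag=8, rhs=22; c'=3/8, d'=11/4
row 2: denom=12−3·3/8=87/8; d'=(-6−3·11/4)/(87/8)=-38/29
row 3: denom=12−3·8/29=324/29; d'=(14−3·-38/29)/(324/29)=130/81
row 4: denom=10−3·29/108=331/36; d'=(-21−3·130/81)/(331/36)=-2788/993
back: M4=-2788/993
back: M3=130/81−29/108·-2788/993=7027/2979
back: M2=-38/29−8/29·7027/2979=-5842/2979
back: M1=11/4−3/8·-5842/2979=3461/993
M: M0=0, M1=3461/993, M2=-5842/2979, M3=7027/2979, M4=-2788/993, M5=0
seg 0: a=-1, c=M0/2=0, d=(M1−M0)/(6·1)=3461/5958, b=Δ0−h0·(2M0+M1)/6=-21335/5958
seg 1: a=-4, c=M1/2=3461/1986, d=(M2−M1)/(6·3)=-16225/53622, b=Δ1−h1·(2M1+M2)/6=-5476/2979
seg 2: a=-2, c=M2/2=-2921/2979, d=(M3−M2)/(6·3)=12869/53622, b=Δ2−h2·(2M2+M3)/6=2671/5958
seg 3: a=-3, c=M3/2=7027/5958, d=(M4−M3)/(6·3)=-15391/53622, b=Δ3−h3·(2M3+M4)/6=3113/2979
seg 4: a=3, c=M4/2=-1394/993, d=(M5−M4)/(6·2)=697/2979, b=Δ4−h4·(2M4+M5)/6=2215/5958
t_q=37/4 → seg 3, τ=9/4; S=-3+3113/2979·τ+7027/5958·τ²+-15391/53622·τ³=86965/42368

  seg 0: a=-1 b=-21335/5958 c=0 d=3461/5958
  seg 1: a=-4 b=-5476/2979 c=3461/1986 d=-16225/53622
  seg 2: a=-2 b=2671/5958 c=-2921/2979 d=12869/53622
  seg 3: a=-3 b=3113/2979 c=7027/5958 d=-15391/53622
  seg 4: a=3 b=2215/5958 c=-1394/993 d=697/2979
S(37/4) = 86965/42368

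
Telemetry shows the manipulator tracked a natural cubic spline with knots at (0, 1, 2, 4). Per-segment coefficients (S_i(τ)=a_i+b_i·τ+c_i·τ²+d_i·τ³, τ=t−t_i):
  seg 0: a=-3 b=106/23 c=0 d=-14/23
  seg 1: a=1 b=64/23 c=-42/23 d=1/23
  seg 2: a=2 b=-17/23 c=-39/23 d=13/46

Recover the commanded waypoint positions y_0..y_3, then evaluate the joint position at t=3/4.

y_0 = S_0(0) = a_0 = -3
y_1 = S_1(0) = a_1 = 1
y_2 = S_2(0) = a_2 = 2
y_3 = S_2(2) = -4
t_q=3/4 is in segment 0 (τ=3/4); S_0(τ)=147/736

y_0=-3 y_1=1 y_2=2 y_3=-4
S(3/4) = 147/736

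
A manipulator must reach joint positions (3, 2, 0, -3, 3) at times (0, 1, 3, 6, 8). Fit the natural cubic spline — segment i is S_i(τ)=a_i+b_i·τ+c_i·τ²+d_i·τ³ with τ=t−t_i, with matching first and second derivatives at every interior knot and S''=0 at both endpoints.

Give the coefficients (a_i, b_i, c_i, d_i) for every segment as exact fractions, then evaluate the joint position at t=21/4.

  seg 0: a=3 b=-265/253 c=0 d=12/253
  seg 1: a=2 b=-229/253 c=36/253 d=-24/253
  seg 2: a=0 b=-373/253 c=-108/253 d=148/759
  seg 3: a=-3 b=311/253 c=336/253 d=-56/253
S(21/4) = -13185/4048

Δ: Δ0=-1, Δ1=-1, Δ2=-1, Δ3=3
row 1: diag=6, rhs=0; c'=1/3, d'=0
row 2: denom=10−2·1/3=28/3; d'=(0−2·0)/(28/3)=0
row 3: denom=10−3·9/28=253/28; d'=(24−3·0)/(253/28)=672/253
back: M3=672/253
back: M2=0−9/28·672/253=-216/253
back: M1=0−1/3·-216/253=72/253
M: M0=0, M1=72/253, M2=-216/253, M3=672/253, M4=0
seg 0: a=3, c=M0/2=0, d=(M1−M0)/(6·1)=12/253, b=Δ0−h0·(2M0+M1)/6=-265/253
seg 1: a=2, c=M1/2=36/253, d=(M2−M1)/(6·2)=-24/253, b=Δ1−h1·(2M1+M2)/6=-229/253
seg 2: a=0, c=M2/2=-108/253, d=(M3−M2)/(6·3)=148/759, b=Δ2−h2·(2M2+M3)/6=-373/253
seg 3: a=-3, c=M3/2=336/253, d=(M4−M3)/(6·2)=-56/253, b=Δ3−h3·(2M3+M4)/6=311/253
t_q=21/4 → seg 2, τ=9/4; S=0+-373/253·τ+-108/253·τ²+148/759·τ³=-13185/4048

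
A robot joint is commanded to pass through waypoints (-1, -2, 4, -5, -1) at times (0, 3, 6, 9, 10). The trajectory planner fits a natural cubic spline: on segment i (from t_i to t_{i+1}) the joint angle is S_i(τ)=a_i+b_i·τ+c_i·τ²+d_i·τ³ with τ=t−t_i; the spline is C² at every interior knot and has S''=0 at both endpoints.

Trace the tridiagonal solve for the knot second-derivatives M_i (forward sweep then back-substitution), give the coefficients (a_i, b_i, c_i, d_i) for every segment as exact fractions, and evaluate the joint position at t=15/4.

  seg 0: a=-1 b=-247/162 c=0 d=193/1458
  seg 1: a=-2 b=166/81 c=193/162 d=-587/1458
  seg 2: a=4 b=-271/162 c=-197/81 d=967/1458
  seg 3: a=-5 b=133/81 c=191/54 d=-191/162
S(15/4) = 43/1152

Δ: Δ0=-1/3, Δ1=2, Δ2=-3, Δ3=4
row 1: diag=12, rhs=14; c'=1/4, d'=7/6
row 2: denom=12−3·1/4=45/4; d'=(-30−3·7/6)/(45/4)=-134/45
row 3: denom=8−3·4/15=36/5; d'=(42−3·-134/45)/(36/5)=191/27
back: M3=191/27
back: M2=-134/45−4/15·191/27=-394/81
back: M1=7/6−1/4·-394/81=193/81
M: M0=0, M1=193/81, M2=-394/81, M3=191/27, M4=0
seg 0: a=-1, c=M0/2=0, d=(M1−M0)/(6·3)=193/1458, b=Δ0−h0·(2M0+M1)/6=-247/162
seg 1: a=-2, c=M1/2=193/162, d=(M2−M1)/(6·3)=-587/1458, b=Δ1−h1·(2M1+M2)/6=166/81
seg 2: a=4, c=M2/2=-197/81, d=(M3−M2)/(6·3)=967/1458, b=Δ2−h2·(2M2+M3)/6=-271/162
seg 3: a=-5, c=M3/2=191/54, d=(M4−M3)/(6·1)=-191/162, b=Δ3−h3·(2M3+M4)/6=133/81
t_q=15/4 → seg 1, τ=3/4; S=-2+166/81·τ+193/162·τ²+-587/1458·τ³=43/1152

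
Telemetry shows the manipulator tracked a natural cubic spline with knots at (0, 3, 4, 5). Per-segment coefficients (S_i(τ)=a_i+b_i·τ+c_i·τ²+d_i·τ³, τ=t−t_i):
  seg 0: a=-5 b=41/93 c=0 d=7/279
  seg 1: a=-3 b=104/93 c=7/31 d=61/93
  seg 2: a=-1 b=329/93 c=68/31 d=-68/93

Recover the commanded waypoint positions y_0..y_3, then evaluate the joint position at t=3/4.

y_0=-5 y_1=-3 y_2=-1 y_3=4
S(3/4) = -9243/1984

y_0 = S_0(0) = a_0 = -5
y_1 = S_1(0) = a_1 = -3
y_2 = S_2(0) = a_2 = -1
y_3 = S_2(1) = 4
t_q=3/4 is in segment 0 (τ=3/4); S_0(τ)=-9243/1984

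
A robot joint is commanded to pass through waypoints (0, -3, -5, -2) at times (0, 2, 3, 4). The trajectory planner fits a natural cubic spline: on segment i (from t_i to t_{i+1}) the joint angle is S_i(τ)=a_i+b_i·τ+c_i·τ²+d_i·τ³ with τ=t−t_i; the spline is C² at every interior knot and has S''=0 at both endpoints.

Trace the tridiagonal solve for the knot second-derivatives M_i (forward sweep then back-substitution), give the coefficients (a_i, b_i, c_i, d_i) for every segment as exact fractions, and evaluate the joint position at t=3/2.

  seg 0: a=0 b=-41/46 c=0 d=-7/46
  seg 1: a=-3 b=-125/46 c=-21/23 d=75/46
  seg 2: a=-5 b=8/23 c=183/46 d=-61/46
S(3/2) = -681/368

Δ: Δ0=-3/2, Δ1=-2, Δ2=3
row 1: diag=6, rhs=-3; c'=1/6, d'=-1/2
row 2: denom=4−1·1/6=23/6; d'=(30−1·-1/2)/(23/6)=183/23
back: M2=183/23
back: M1=-1/2−1/6·183/23=-42/23
M: M0=0, M1=-42/23, M2=183/23, M3=0
seg 0: a=0, c=M0/2=0, d=(M1−M0)/(6·2)=-7/46, b=Δ0−h0·(2M0+M1)/6=-41/46
seg 1: a=-3, c=M1/2=-21/23, d=(M2−M1)/(6·1)=75/46, b=Δ1−h1·(2M1+M2)/6=-125/46
seg 2: a=-5, c=M2/2=183/46, d=(M3−M2)/(6·1)=-61/46, b=Δ2−h2·(2M2+M3)/6=8/23
t_q=3/2 → seg 0, τ=3/2; S=0+-41/46·τ+0·τ²+-7/46·τ³=-681/368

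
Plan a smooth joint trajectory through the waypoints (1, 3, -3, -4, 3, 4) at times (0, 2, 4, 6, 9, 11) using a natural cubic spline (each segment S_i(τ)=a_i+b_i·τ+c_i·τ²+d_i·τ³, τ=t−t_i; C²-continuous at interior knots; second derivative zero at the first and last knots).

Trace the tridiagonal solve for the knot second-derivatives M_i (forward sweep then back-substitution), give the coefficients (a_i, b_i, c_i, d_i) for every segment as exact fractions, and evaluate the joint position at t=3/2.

  seg 0: a=1 b=3385/1542 c=0 d=-1843/6168
  seg 1: a=3 b=-1072/771 c=-1843/1028 d=3047/6168
  seg 2: a=-3 b=-4061/1542 c=301/257 d=-161/3084
  seg 3: a=-4 b=2197/1542 c=441/514 d=-428/2313
  seg 4: a=3 b=2431/1542 c=-415/514 d=415/3084
S(3/2) = 54021/16448

Δ: Δ0=1, Δ1=-3, Δ2=-1/2, Δ3=7/3, Δ4=1/2
row 1: diag=8, rhs=-24; c'=1/4, d'=-3
row 2: denom=8−2·1/4=15/2; d'=(15−2·-3)/(15/2)=14/5
row 3: denom=10−2·4/15=142/15; d'=(17−2·14/5)/(142/15)=171/142
row 4: denom=10−3·45/142=1285/142; d'=(-11−3·171/142)/(1285/142)=-415/257
back: M4=-415/257
back: M3=171/142−45/142·-415/257=441/257
back: M2=14/5−4/15·441/257=602/257
back: M1=-3−1/4·602/257=-1843/514
M: M0=0, M1=-1843/514, M2=602/257, M3=441/257, M4=-415/257, M5=0
seg 0: a=1, c=M0/2=0, d=(M1−M0)/(6·2)=-1843/6168, b=Δ0−h0·(2M0+M1)/6=3385/1542
seg 1: a=3, c=M1/2=-1843/1028, d=(M2−M1)/(6·2)=3047/6168, b=Δ1−h1·(2M1+M2)/6=-1072/771
seg 2: a=-3, c=M2/2=301/257, d=(M3−M2)/(6·2)=-161/3084, b=Δ2−h2·(2M2+M3)/6=-4061/1542
seg 3: a=-4, c=M3/2=441/514, d=(M4−M3)/(6·3)=-428/2313, b=Δ3−h3·(2M3+M4)/6=2197/1542
seg 4: a=3, c=M4/2=-415/514, d=(M5−M4)/(6·2)=415/3084, b=Δ4−h4·(2M4+M5)/6=2431/1542
t_q=3/2 → seg 0, τ=3/2; S=1+3385/1542·τ+0·τ²+-1843/6168·τ³=54021/16448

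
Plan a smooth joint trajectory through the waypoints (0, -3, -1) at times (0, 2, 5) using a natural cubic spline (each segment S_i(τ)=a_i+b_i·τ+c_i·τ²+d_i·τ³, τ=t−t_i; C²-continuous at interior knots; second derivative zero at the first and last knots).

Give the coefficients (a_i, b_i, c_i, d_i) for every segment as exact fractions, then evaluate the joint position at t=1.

  seg 0: a=0 b=-29/15 c=0 d=13/120
  seg 1: a=-3 b=-19/30 c=13/20 d=-13/180
S(1) = -73/40

Δ: Δ0=-3/2, Δ1=2/3
row 1: diag=10, rhs=13; c'=3/10, d'=13/10
back: M1=13/10
M: M0=0, M1=13/10, M2=0
seg 0: a=0, c=M0/2=0, d=(M1−M0)/(6·2)=13/120, b=Δ0−h0·(2M0+M1)/6=-29/15
seg 1: a=-3, c=M1/2=13/20, d=(M2−M1)/(6·3)=-13/180, b=Δ1−h1·(2M1+M2)/6=-19/30
t_q=1 → seg 0, τ=1; S=0+-29/15·τ+0·τ²+13/120·τ³=-73/40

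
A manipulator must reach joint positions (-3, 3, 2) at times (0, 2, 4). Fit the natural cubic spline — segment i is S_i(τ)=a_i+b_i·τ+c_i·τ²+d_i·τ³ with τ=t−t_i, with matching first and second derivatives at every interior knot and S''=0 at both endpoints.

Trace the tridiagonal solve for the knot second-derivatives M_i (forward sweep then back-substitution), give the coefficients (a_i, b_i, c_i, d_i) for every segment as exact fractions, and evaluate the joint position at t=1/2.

Δ: Δ0=3, Δ1=-1/2
row 1: diag=8, rhs=-21; c'=1/4, d'=-21/8
back: M1=-21/8
M: M0=0, M1=-21/8, M2=0
seg 0: a=-3, c=M0/2=0, d=(M1−M0)/(6·2)=-7/32, b=Δ0−h0·(2M0+M1)/6=31/8
seg 1: a=3, c=M1/2=-21/16, d=(M2−M1)/(6·2)=7/32, b=Δ1−h1·(2M1+M2)/6=5/4
t_q=1/2 → seg 0, τ=1/2; S=-3+31/8·τ+0·τ²+-7/32·τ³=-279/256

  seg 0: a=-3 b=31/8 c=0 d=-7/32
  seg 1: a=3 b=5/4 c=-21/16 d=7/32
S(1/2) = -279/256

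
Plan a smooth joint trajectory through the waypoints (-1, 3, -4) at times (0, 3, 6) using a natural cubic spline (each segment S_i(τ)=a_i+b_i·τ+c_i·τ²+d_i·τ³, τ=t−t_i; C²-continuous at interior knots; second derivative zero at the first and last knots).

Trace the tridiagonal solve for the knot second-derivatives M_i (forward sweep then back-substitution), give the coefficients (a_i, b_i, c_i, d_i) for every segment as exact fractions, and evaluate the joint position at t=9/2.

  seg 0: a=-1 b=9/4 c=0 d=-11/108
  seg 1: a=3 b=-1/2 c=-11/12 d=11/108
S(9/2) = 17/32

Δ: Δ0=4/3, Δ1=-7/3
row 1: diag=12, rhs=-22; c'=1/4, d'=-11/6
back: M1=-11/6
M: M0=0, M1=-11/6, M2=0
seg 0: a=-1, c=M0/2=0, d=(M1−M0)/(6·3)=-11/108, b=Δ0−h0·(2M0+M1)/6=9/4
seg 1: a=3, c=M1/2=-11/12, d=(M2−M1)/(6·3)=11/108, b=Δ1−h1·(2M1+M2)/6=-1/2
t_q=9/2 → seg 1, τ=3/2; S=3+-1/2·τ+-11/12·τ²+11/108·τ³=17/32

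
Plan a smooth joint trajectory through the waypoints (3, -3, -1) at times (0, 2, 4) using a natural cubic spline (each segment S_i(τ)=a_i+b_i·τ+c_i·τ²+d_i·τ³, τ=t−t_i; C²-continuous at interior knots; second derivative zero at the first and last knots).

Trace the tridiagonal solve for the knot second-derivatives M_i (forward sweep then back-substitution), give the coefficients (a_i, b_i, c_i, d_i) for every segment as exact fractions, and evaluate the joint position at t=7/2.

Δ: Δ0=-3, Δ1=1
row 1: diag=8, rhs=24; c'=1/4, d'=3
back: M1=3
M: M0=0, M1=3, M2=0
seg 0: a=3, c=M0/2=0, d=(M1−M0)/(6·2)=1/4, b=Δ0−h0·(2M0+M1)/6=-4
seg 1: a=-3, c=M1/2=3/2, d=(M2−M1)/(6·2)=-1/4, b=Δ1−h1·(2M1+M2)/6=-1
t_q=7/2 → seg 1, τ=3/2; S=-3+-1·τ+3/2·τ²+-1/4·τ³=-63/32

  seg 0: a=3 b=-4 c=0 d=1/4
  seg 1: a=-3 b=-1 c=3/2 d=-1/4
S(7/2) = -63/32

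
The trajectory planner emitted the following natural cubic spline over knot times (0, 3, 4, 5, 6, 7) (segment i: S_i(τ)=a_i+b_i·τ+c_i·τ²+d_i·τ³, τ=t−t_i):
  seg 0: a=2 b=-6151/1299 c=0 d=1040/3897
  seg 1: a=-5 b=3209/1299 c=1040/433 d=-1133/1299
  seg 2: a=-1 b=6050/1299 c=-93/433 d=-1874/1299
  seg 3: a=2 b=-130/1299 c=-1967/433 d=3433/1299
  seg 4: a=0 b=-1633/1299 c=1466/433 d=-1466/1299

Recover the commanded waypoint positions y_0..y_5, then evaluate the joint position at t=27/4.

y_0 = S_0(0) = a_0 = 2
y_1 = S_1(0) = a_1 = -5
y_2 = S_2(0) = a_2 = -1
y_3 = S_3(0) = a_3 = 2
y_4 = S_4(0) = a_4 = 0
y_5 = S_4(1) = 1
t_q=27/4 is in segment 4 (τ=3/4); S_4(τ)=6727/13856

y_0=2 y_1=-5 y_2=-1 y_3=2 y_4=0 y_5=1
S(27/4) = 6727/13856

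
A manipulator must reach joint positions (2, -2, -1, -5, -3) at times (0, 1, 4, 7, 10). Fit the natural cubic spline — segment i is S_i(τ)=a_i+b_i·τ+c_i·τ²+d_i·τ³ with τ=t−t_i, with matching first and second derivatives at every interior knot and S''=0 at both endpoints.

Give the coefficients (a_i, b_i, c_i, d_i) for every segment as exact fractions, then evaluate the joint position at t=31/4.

Δ: Δ0=-4, Δ1=1/3, Δ2=-4/3, Δ3=2/3
row 1: diag=8, rhs=26; c'=3/8, d'=13/4
row 2: denom=12−3·3/8=87/8; d'=(-10−3·13/4)/(87/8)=-158/87
row 3: denom=12−3·8/29=324/29; d'=(12−3·-158/87)/(324/29)=253/162
back: M3=253/162
back: M2=-158/87−8/29·253/162=-182/81
back: M1=13/4−3/8·-182/81=221/54
M: M0=0, M1=221/54, M2=-182/81, M3=253/162, M4=0
seg 0: a=2, c=M0/2=0, d=(M1−M0)/(6·1)=221/324, b=Δ0−h0·(2M0+M1)/6=-1517/324
seg 1: a=-2, c=M1/2=221/108, d=(M2−M1)/(6·3)=-1027/2916, b=Δ1−h1·(2M1+M2)/6=-427/162
seg 2: a=-1, c=M2/2=-91/81, d=(M3−M2)/(6·3)=617/2916, b=Δ2−h2·(2M2+M3)/6=43/324
seg 3: a=-5, c=M3/2=253/324, d=(M4−M3)/(6·3)=-253/2916, b=Δ3−h3·(2M3+M4)/6=-145/162
t_q=31/4 → seg 3, τ=3/4; S=-5+-145/162·τ+253/324·τ²+-253/2916·τ³=-12139/2304

  seg 0: a=2 b=-1517/324 c=0 d=221/324
  seg 1: a=-2 b=-427/162 c=221/108 d=-1027/2916
  seg 2: a=-1 b=43/324 c=-91/81 d=617/2916
  seg 3: a=-5 b=-145/162 c=253/324 d=-253/2916
S(31/4) = -12139/2304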